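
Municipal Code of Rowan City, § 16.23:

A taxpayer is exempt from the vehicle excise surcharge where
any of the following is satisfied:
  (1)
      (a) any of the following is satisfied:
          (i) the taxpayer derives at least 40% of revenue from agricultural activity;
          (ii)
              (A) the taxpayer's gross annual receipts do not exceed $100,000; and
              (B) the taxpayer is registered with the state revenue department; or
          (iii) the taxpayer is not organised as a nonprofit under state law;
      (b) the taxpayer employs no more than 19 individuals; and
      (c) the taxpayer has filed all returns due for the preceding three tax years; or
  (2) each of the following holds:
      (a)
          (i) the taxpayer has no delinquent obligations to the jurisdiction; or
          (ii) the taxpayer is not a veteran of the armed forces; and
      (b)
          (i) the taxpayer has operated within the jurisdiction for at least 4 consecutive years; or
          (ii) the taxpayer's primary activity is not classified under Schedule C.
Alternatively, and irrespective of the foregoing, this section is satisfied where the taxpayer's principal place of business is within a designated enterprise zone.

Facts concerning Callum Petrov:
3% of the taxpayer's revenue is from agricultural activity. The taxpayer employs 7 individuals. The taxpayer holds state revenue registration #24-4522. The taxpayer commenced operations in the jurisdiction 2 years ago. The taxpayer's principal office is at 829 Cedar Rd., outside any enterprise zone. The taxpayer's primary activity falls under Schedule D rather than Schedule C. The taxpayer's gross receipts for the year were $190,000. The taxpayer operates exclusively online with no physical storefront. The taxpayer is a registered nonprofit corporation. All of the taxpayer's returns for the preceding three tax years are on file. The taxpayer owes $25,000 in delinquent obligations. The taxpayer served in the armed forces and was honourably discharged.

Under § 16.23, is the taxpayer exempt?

No — not exempt.

(i) ≥40% agricultural — not satisfied.
(A) receipts ≤ $100,000 — not satisfied.
(B) state-registered — holds.
(ii) = F AND T = false.
(iii) not (nonprofit) — fails.
(a): F OR F OR F → false.
(b) ≤ 19 employees — holds.
(c) returns current — satisfied.
(1) = F AND T AND T = false.
(i) no delinquency — fails.
(ii) not (veteran) — fails.
(a): F OR F → false.
(i) ≥ 4 yrs in jurisdiction — not satisfied.
(ii) not (Schedule C activity) — holds.
(b): F OR T → true.
(2): F AND T → false.
Overall: F OR F → false.
Exception (in enterprise zone) — not satisfied.
Result: main false OR exception false → false.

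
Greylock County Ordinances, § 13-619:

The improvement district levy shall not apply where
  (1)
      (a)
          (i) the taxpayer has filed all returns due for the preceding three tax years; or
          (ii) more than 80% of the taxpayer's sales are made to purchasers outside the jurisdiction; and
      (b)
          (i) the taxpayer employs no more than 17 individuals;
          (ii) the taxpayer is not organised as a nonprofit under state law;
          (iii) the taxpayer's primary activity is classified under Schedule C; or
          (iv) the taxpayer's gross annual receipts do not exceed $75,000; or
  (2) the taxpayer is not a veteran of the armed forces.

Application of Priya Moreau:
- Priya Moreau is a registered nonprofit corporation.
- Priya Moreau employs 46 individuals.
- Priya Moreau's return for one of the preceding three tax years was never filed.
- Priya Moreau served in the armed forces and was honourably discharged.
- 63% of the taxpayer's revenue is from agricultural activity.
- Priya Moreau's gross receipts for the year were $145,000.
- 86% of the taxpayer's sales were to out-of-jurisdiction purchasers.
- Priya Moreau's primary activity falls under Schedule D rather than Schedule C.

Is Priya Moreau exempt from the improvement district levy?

(i) returns current — not met.
(ii) >80% out-of-jur. sales — holds.
(a) = F OR T = true.
(i) ≤ 17 employees — not met.
(ii) not (nonprofit) — not met.
(iii) Schedule C activity — not satisfied.
(iv) receipts ≤ $75,000 — fails.
(b) = F OR F OR F OR F = false.
So (1) is not satisfied (T AND F).
(2) not (veteran) — not met.
So Overall is not satisfied (F OR F).

No — not exempt.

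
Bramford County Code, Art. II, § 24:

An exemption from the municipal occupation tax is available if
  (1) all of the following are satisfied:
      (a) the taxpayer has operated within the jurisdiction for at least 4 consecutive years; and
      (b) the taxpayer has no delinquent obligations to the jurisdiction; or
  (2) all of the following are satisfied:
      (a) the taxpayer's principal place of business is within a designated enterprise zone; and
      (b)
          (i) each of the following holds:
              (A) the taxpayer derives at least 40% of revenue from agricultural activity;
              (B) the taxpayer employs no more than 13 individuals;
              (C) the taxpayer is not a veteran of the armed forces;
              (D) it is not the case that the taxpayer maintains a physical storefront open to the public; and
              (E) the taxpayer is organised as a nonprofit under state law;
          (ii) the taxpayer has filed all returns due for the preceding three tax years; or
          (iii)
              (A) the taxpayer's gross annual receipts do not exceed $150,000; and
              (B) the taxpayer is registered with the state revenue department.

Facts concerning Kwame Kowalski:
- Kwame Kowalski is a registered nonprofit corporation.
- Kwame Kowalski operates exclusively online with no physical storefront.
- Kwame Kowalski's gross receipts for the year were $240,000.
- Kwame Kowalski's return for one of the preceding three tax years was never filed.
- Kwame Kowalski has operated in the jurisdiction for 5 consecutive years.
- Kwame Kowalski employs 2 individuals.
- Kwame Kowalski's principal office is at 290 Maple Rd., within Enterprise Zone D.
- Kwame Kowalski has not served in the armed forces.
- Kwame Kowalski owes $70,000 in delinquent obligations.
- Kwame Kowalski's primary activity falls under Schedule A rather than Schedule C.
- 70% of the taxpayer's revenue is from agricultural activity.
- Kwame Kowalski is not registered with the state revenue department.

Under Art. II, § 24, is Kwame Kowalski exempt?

Yes — exempt.

(a) ≥ 4 yrs in jurisdiction — met.
(b) no delinquency — fails.
(1): T AND F → false.
(a) in enterprise zone — holds.
(A) ≥40% agricultural — met.
(B) ≤ 13 employees — met.
(C) not (veteran) — satisfied.
(D) not (has storefront) — satisfied.
(E) nonprofit — satisfied.
(i) = T AND T AND T AND T AND T = true.
(ii) returns current — not met.
(A) receipts ≤ $150,000 — not met.
(B) state-registered — not satisfied.
(iii): F AND F → false.
So (b) is satisfied (T OR F OR F).
(2) = T AND T = true.
Overall: F OR T → true.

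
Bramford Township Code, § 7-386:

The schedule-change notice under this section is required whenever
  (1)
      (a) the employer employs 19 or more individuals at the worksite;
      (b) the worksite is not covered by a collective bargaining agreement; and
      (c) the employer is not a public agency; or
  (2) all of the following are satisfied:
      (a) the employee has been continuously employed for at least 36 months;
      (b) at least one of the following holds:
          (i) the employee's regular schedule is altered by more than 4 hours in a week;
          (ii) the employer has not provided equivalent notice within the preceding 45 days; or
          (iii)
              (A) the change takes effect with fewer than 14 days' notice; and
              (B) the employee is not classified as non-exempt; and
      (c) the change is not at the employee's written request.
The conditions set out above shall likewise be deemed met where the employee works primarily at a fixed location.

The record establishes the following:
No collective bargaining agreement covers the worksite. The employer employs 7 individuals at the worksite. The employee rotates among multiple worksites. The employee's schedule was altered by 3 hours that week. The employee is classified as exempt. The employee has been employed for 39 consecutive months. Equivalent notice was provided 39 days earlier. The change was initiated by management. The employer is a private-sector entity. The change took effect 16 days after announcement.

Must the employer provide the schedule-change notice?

(a) ≥ 19 at site — not met.
(b) no CBA — met.
(c) not (public agency) — met.
(1) = F AND T AND T = false.
(a) tenure ≥ 36 mo. — met.
(i) schedule shift > 4h — fails.
(ii) no recent notice — not met.
(A) < 14 days' notice — not met.
(B) not (non-exempt) — met.
So (iii) is not satisfied (F AND T).
(b) = F OR F OR F = false.
(c) not employee-requested — satisfied.
So (2) is not satisfied (T AND F AND T).
So Overall is not satisfied (F OR F).
Exception (fixed location) — not satisfied.
Result: main false OR exception false → false.

No — not required.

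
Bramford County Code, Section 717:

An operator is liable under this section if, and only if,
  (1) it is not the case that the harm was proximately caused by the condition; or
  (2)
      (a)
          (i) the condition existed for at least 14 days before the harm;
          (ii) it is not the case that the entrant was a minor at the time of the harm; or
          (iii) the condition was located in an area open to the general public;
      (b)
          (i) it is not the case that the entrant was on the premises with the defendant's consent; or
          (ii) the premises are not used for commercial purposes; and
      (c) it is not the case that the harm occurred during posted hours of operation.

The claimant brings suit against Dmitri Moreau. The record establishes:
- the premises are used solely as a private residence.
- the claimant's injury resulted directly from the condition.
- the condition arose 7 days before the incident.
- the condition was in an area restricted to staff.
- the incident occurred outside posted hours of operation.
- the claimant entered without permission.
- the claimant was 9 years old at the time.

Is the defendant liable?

(1) not (proximate cause) — fails.
(i) condition ≥14 days old — fails.
(ii) not (entrant a minor) — not met.
(iii) public area — not met.
(a) = F OR F OR F = false.
(i) not (consent to enter) — met.
(ii) not (commercial use) — met.
So (b) is satisfied (T OR T).
(c) not (during posted hours) — met.
(2): F AND T AND T → false.
Overall = F OR F = false.

No — not liable.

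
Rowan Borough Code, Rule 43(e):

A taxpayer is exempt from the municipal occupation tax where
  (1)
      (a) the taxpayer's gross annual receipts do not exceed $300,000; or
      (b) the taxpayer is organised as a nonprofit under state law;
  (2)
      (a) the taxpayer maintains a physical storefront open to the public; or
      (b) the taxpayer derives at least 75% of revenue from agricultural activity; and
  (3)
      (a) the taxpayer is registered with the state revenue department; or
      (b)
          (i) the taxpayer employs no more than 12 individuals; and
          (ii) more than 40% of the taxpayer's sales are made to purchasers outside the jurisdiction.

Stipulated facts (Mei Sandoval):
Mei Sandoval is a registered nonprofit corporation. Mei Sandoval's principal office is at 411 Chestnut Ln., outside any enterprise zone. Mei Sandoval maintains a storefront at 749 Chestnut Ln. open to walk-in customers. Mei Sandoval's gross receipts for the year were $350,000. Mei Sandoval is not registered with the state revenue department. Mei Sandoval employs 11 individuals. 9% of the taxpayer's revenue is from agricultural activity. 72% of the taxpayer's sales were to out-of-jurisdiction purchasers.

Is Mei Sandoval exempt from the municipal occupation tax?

(a) receipts ≤ $300,000 — not met.
(b) nonprofit — holds.
So (1) is satisfied (F OR T).
(a) has storefront — met.
(b) ≥75% agricultural — not met.
So (2) is satisfied (T OR F).
(a) state-registered — fails.
(i) ≤ 12 employees — holds.
(ii) >40% out-of-jur. sales — met.
So (b) is satisfied (T AND T).
So (3) is satisfied (F OR T).
Overall: T AND T AND T → true.

Yes — exempt.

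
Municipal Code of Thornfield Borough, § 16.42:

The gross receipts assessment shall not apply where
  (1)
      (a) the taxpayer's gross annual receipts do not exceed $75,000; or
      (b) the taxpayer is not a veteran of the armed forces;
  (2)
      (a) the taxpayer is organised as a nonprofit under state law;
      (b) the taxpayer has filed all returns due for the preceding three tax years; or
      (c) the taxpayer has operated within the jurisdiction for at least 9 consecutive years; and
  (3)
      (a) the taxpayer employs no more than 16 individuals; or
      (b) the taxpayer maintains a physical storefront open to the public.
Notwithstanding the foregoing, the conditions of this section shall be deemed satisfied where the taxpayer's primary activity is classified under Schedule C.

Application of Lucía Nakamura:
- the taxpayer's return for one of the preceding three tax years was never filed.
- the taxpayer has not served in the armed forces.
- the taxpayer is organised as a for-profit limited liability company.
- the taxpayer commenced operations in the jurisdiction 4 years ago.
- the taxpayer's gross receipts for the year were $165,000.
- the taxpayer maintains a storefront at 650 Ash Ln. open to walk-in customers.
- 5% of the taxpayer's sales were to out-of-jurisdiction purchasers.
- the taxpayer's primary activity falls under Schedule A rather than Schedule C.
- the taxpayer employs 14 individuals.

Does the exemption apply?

No — not exempt.

(a) receipts ≤ $75,000 — not satisfied.
(b) not (veteran) — met.
(1): F OR T → true.
(a) nonprofit — not met.
(b) returns current — not satisfied.
(c) ≥ 9 yrs in jurisdiction — not met.
(2): F OR F OR F → false.
(a) ≤ 16 employees — holds.
(b) has storefront — holds.
So (3) is satisfied (T OR T).
Overall = T AND F AND T = false.
Exception (Schedule C activity) — not satisfied.
Result: main false OR exception false → false.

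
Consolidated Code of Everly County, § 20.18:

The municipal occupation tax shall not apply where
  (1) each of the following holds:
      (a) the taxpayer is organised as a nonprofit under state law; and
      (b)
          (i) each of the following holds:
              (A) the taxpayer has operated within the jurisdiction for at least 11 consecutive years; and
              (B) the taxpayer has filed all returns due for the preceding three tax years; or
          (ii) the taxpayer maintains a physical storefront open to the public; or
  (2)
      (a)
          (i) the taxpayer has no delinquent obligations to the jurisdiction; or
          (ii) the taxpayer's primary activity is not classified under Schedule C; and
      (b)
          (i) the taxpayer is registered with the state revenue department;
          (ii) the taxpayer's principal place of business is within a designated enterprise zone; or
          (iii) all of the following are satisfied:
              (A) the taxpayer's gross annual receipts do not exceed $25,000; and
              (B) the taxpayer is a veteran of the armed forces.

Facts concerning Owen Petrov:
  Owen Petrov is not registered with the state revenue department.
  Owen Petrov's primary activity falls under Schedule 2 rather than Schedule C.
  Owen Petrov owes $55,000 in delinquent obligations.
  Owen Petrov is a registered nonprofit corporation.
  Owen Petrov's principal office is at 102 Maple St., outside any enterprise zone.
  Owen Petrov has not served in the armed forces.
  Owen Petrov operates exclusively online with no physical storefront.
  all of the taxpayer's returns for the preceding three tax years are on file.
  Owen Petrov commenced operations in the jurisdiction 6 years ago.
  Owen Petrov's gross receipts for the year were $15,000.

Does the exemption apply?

(a) nonprofit — satisfied.
(A) ≥ 11 yrs in jurisdiction — not satisfied.
(B) returns current — satisfied.
(i) = F AND T = false.
(ii) has storefront — not met.
So (b) is not satisfied (F OR F).
So (1) is not satisfied (T AND F).
(i) no delinquency — not met.
(ii) not (Schedule C activity) — holds.
(a): F OR T → true.
(i) state-registered — not met.
(ii) in enterprise zone — fails.
(A) receipts ≤ $25,000 — met.
(B) veteran — fails.
So (iii) is not satisfied (T AND F).
(b): F OR F OR F → false.
So (2) is not satisfied (T AND F).
Overall: F OR F → false.

No — not exempt.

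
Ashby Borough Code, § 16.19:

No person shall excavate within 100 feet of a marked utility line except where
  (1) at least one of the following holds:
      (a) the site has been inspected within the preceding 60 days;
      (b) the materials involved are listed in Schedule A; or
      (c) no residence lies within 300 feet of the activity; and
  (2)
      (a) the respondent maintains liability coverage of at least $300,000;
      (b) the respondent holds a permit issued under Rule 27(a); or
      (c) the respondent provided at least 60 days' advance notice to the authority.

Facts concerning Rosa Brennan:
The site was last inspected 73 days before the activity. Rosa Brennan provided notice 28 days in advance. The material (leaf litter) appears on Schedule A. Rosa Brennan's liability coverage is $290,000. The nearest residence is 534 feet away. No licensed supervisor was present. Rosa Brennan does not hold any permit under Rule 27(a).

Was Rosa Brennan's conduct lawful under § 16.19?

(a) site inspected — not satisfied.
(b) Schedule A material — satisfied.
(c) no residence in 300 ft — holds.
So (1) is satisfied (F OR T OR T).
(a) coverage ≥ $300,000 — not met.
(b) holds permit — not met.
(c) ≥60 days' notice — fails.
So (2) is not satisfied (F OR F OR F).
Overall: T AND F → false.

No — unlawful.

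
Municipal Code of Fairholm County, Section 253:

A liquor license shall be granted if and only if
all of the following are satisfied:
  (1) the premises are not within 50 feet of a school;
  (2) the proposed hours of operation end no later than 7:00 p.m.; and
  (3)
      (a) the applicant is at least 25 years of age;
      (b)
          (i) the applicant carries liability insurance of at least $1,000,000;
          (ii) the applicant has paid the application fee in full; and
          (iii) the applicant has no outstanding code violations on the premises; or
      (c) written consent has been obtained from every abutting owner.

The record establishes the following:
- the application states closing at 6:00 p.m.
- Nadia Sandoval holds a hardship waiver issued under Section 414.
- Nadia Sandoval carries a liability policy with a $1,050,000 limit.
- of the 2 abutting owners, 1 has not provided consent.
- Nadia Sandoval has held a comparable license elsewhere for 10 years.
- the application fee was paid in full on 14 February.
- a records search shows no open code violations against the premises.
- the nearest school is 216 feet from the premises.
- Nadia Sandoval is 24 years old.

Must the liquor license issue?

(1) ≥50 ft from school — holds.
(2) closes by 7 p.m. — satisfied.
(a) age ≥ 25 — not satisfied.
(i) insurance ≥ $1,000,000 — satisfied.
(ii) fee paid — met.
(iii) no code violations — met.
(b) = T AND T AND T = true.
(c) all abutters consent — not satisfied.
(3): F OR T OR F → true.
Overall: T AND T AND T → true.

Yes — granted.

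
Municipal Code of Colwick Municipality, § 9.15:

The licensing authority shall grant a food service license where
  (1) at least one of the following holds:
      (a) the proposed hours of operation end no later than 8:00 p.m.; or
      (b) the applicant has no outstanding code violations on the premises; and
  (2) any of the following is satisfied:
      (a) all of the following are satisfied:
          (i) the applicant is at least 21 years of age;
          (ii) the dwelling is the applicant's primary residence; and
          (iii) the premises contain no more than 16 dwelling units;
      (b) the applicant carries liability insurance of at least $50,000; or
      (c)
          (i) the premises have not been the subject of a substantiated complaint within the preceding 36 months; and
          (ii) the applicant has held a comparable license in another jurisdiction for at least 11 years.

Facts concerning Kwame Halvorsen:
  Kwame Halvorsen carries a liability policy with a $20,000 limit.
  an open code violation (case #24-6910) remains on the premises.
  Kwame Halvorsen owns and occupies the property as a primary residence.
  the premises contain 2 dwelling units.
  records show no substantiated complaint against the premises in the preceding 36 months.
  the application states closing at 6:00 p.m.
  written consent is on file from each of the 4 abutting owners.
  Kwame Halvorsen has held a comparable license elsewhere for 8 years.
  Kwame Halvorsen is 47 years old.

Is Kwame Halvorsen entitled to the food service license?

(a) closes by 8 p.m. — met.
(b) no code violations — fails.
(1): T OR F → true.
(i) age ≥ 21 — met.
(ii) primary residence — satisfied.
(iii) ≤ 16 units — holds.
(a): T AND T AND T → true.
(b) insurance ≥ $50,000 — not satisfied.
(i) no complaint in 36 mo. — holds.
(ii) prior license ≥ 11 yr — fails.
So (c) is not satisfied (T AND F).
So (2) is satisfied (T OR F OR F).
Overall: T AND T → true.

Yes — granted.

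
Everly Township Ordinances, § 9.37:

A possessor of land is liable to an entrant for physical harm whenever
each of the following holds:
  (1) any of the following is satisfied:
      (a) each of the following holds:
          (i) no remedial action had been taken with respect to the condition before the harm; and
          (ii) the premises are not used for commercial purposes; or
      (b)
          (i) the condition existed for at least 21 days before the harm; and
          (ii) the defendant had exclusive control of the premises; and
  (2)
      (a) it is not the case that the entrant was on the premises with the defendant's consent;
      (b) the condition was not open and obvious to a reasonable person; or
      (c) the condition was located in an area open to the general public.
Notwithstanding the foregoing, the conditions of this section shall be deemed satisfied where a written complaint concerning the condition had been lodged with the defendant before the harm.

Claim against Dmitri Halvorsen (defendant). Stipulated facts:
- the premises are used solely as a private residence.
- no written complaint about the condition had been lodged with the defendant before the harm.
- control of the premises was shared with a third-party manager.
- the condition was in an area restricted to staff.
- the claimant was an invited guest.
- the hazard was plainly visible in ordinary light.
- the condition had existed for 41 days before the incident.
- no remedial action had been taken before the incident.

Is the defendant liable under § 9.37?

No — not liable.

(i) no remedial action — met.
(ii) not (commercial use) — met.
(a): T AND T → true.
(i) condition ≥21 days old — holds.
(ii) exclusive control — not met.
So (b) is not satisfied (T AND F).
So (1) is satisfied (T OR F).
(a) not (consent to enter) — not satisfied.
(b) not open/obvious — not met.
(c) public area — fails.
(2): F OR F OR F → false.
Overall = T AND F = false.
Exception (complaint lodged) — not satisfied.
Result: main false OR exception false → false.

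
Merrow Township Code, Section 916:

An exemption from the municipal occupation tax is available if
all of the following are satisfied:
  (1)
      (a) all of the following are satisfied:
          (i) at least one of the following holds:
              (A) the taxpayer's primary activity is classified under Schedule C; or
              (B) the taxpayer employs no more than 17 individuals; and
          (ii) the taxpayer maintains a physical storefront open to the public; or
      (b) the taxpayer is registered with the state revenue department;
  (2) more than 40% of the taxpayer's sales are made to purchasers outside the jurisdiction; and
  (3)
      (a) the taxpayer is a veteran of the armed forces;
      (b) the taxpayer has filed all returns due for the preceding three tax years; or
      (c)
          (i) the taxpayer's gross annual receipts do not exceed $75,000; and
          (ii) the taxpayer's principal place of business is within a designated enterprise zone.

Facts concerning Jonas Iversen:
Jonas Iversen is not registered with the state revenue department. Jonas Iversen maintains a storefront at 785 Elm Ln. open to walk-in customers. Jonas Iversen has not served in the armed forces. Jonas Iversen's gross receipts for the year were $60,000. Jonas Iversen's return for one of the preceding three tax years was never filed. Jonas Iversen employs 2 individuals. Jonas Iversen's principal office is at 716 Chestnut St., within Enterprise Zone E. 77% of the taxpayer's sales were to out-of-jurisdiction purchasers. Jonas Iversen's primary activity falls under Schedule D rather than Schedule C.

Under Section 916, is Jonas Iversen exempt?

(A) Schedule C activity — not met.
(B) ≤ 17 employees — satisfied.
(i): F OR T → true.
(ii) has storefront — satisfied.
So (a) is satisfied (T AND T).
(b) state-registered — fails.
(1) = T OR F = true.
(2) >40% out-of-jur. sales — satisfied.
(a) veteran — not satisfied.
(b) returns current — not met.
(i) receipts ≤ $75,000 — holds.
(ii) in enterprise zone — met.
So (c) is satisfied (T AND T).
(3): F OR F OR T → true.
Overall = T AND T AND T = true.

Yes — exempt.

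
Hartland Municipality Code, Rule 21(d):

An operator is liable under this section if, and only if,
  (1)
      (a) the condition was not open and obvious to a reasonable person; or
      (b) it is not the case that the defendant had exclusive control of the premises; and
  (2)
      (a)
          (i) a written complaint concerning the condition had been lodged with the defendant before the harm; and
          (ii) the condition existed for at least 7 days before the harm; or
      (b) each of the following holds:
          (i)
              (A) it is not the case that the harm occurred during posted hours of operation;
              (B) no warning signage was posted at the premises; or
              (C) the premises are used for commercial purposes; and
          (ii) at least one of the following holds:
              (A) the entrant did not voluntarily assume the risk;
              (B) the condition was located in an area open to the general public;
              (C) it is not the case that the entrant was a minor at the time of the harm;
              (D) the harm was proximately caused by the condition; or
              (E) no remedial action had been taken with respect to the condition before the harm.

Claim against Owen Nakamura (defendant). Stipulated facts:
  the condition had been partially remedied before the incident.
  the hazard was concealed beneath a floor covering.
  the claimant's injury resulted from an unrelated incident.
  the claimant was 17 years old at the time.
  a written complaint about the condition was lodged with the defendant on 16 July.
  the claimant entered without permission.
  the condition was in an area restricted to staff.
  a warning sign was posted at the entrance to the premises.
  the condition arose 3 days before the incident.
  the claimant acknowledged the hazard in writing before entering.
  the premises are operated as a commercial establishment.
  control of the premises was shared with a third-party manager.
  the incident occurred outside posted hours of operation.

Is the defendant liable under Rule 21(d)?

No — not liable.

(a) not open/obvious — holds.
(b) not (exclusive control) — satisfied.
So (1) is satisfied (T OR T).
(i) complaint lodged — holds.
(ii) condition ≥7 days old — fails.
(a): T AND F → false.
(A) not (during posted hours) — satisfied.
(B) no signage posted — not satisfied.
(C) commercial use — holds.
So (i) is satisfied (T OR F OR T).
(A) no assumed risk — not satisfied.
(B) public area — not met.
(C) not (entrant a minor) — not satisfied.
(D) proximate cause — fails.
(E) no remedial action — fails.
(ii) = F OR F OR F OR F OR F = false.
(b) = T AND F = false.
(2) = F OR F = false.
Overall: T AND F → false.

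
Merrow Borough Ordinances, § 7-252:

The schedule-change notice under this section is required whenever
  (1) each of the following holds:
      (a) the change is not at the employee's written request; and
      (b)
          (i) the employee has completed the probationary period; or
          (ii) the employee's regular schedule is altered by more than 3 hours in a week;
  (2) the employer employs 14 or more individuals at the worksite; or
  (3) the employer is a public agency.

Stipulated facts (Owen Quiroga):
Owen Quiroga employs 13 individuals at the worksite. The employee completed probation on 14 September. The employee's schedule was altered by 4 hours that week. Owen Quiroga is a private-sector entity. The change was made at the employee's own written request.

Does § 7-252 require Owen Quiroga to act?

(a) not employee-requested — not satisfied.
(i) past probation — holds.
(ii) schedule shift > 3h — met.
(b) = T OR T = true.
(1): F AND T → false.
(2) ≥ 14 at site — not met.
(3) public agency — fails.
Overall: F OR F OR F → false.

No — not required.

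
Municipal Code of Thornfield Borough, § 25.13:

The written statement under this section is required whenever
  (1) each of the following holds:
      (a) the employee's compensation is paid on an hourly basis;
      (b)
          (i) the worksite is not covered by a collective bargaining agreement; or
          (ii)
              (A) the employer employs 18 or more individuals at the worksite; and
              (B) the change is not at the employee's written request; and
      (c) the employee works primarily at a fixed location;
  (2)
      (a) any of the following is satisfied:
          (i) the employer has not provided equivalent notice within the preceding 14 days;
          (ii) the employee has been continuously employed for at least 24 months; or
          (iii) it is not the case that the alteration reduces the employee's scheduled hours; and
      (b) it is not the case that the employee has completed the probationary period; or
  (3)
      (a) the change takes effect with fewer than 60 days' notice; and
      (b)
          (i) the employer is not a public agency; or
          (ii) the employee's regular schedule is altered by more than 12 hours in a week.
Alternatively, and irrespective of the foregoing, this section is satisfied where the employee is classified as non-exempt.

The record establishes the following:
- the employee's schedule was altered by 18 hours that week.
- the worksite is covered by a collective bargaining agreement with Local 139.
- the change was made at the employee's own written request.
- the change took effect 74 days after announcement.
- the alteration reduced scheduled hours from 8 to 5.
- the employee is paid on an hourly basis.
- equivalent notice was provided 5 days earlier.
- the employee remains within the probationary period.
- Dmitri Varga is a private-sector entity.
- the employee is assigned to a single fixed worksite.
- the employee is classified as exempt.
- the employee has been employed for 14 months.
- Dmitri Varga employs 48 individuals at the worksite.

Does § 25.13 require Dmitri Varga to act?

(a) hourly-paid — met.
(i) no CBA — not met.
(A) ≥ 18 at site — satisfied.
(B) not employee-requested — not met.
So (ii) is not satisfied (T AND F).
(b): F OR F → false.
(c) fixed location — met.
(1) = T AND F AND T = false.
(i) no recent notice — fails.
(ii) tenure ≥ 24 mo. — fails.
(iii) not (hours reduced) — fails.
So (a) is not satisfied (F OR F OR F).
(b) not (past probation) — holds.
So (2) is not satisfied (F AND T).
(a) < 60 days' notice — not met.
(i) not (public agency) — met.
(ii) schedule shift > 12h — met.
(b) = T OR T = true.
So (3) is not satisfied (F AND T).
Overall: F OR F OR F → false.
Exception (non-exempt) — not satisfied.
Result: main false OR exception false → false.

No — not required.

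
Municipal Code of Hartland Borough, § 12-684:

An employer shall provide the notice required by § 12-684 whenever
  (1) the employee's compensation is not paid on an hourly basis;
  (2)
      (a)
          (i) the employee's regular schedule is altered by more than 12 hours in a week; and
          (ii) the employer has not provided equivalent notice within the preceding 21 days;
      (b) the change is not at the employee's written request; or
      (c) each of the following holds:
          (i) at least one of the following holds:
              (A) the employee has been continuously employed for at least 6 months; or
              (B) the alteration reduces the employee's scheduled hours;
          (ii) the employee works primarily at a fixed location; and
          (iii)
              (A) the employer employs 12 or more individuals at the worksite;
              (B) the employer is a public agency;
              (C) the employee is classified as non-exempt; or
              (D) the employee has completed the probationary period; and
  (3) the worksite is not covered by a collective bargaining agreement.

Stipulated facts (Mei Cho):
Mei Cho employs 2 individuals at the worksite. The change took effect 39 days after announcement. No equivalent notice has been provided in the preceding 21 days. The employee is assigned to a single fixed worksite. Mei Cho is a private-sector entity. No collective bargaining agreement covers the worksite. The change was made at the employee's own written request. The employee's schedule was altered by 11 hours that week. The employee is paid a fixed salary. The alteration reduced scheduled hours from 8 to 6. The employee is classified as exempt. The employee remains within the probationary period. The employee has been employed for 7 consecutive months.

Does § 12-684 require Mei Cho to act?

(1) not (hourly-paid) — holds.
(i) schedule shift > 12h — not satisfied.
(ii) no recent notice — met.
(a): F AND T → false.
(b) not employee-requested — not satisfied.
(A) tenure ≥ 6 mo. — satisfied.
(B) hours reduced — satisfied.
(i): T OR T → true.
(ii) fixed location — satisfied.
(A) ≥ 12 at site — fails.
(B) public agency — not met.
(C) non-exempt — not satisfied.
(D) past probation — not satisfied.
So (iii) is not satisfied (F OR F OR F OR F).
(c) = T AND T AND F = false.
(2): F OR F OR F → false.
(3) no CBA — satisfied.
Overall: T AND F AND T → false.

No — not required.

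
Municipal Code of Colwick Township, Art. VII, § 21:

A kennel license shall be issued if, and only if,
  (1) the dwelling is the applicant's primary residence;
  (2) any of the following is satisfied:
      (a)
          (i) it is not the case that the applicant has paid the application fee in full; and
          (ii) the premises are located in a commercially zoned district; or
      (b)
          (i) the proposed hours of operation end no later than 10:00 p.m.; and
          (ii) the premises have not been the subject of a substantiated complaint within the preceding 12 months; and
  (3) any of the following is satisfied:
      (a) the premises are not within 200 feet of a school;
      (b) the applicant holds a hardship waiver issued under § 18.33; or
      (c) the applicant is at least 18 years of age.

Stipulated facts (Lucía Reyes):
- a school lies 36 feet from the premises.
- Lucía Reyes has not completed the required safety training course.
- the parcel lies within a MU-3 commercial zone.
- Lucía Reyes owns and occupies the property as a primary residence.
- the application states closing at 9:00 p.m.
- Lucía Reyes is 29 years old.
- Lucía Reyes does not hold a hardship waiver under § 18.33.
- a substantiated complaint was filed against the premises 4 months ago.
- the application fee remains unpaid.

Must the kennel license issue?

(1) primary residence — satisfied.
(i) not (fee paid) — holds.
(ii) commercially zoned — met.
So (a) is satisfied (T AND T).
(i) closes by 10 p.m. — holds.
(ii) no complaint in 12 mo. — not met.
(b) = T AND F = false.
(2) = T OR F = true.
(a) ≥200 ft from school — not satisfied.
(b) hardship waiver — fails.
(c) age ≥ 18 — holds.
So (3) is satisfied (F OR F OR T).
Overall = T AND T AND T = true.

Yes — granted.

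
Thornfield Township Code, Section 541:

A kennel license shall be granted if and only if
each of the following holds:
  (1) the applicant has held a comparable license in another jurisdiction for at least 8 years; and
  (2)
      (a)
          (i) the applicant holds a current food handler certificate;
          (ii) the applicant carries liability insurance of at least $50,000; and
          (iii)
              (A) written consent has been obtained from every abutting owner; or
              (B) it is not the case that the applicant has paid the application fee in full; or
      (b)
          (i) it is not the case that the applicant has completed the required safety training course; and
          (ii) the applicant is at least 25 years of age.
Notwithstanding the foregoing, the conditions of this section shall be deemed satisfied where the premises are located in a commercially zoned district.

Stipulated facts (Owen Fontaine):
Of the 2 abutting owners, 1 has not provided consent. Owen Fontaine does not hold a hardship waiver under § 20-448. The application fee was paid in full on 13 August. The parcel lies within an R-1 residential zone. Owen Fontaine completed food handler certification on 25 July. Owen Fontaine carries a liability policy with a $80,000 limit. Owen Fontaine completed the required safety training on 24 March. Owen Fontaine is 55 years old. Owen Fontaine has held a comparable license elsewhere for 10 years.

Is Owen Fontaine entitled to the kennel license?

No — denied.

(1) prior license ≥ 8 yr — satisfied.
(i) food handler cert. — holds.
(ii) insurance ≥ $50,000 — satisfied.
(A) all abutters consent — not met.
(B) not (fee paid) — not satisfied.
(iii): F OR F → false.
So (a) is not satisfied (T AND T AND F).
(i) not (safety training) — not met.
(ii) age ≥ 25 — holds.
(b): F AND T → false.
So (2) is not satisfied (F OR F).
Overall: T AND F → false.
Exception (commercially zoned) — not satisfied.
Result: main false OR exception false → false.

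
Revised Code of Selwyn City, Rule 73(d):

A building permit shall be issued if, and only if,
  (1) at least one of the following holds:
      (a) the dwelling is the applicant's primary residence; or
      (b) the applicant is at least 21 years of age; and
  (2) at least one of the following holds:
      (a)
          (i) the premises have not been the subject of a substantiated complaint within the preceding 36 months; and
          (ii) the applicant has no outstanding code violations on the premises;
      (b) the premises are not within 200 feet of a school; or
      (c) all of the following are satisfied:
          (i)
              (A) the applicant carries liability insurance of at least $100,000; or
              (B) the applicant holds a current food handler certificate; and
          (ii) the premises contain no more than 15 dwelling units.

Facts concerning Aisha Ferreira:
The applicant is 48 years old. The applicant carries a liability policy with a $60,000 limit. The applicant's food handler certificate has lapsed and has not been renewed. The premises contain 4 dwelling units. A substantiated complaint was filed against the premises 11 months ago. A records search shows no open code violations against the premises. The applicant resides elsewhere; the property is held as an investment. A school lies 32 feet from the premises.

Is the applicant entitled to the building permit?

(a) primary residence — not satisfied.
(b) age ≥ 21 — holds.
(1) = F OR T = true.
(i) no complaint in 36 mo. — fails.
(ii) no code violations — satisfied.
So (a) is not satisfied (F AND T).
(b) ≥200 ft from school — fails.
(A) insurance ≥ $100,000 — not met.
(B) food handler cert. — not satisfied.
So (i) is not satisfied (F OR F).
(ii) ≤ 15 units — satisfied.
So (c) is not satisfied (F AND T).
So (2) is not satisfied (F OR F OR F).
Overall = T AND F = false.

No — denied.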